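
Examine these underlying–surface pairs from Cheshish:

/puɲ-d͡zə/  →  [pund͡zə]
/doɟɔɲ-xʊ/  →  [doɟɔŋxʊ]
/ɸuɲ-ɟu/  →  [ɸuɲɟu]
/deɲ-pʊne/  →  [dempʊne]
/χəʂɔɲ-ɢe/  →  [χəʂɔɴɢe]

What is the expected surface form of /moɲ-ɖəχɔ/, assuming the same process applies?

The data show regressive place assimilation: /ɲ/ → [n] before /d͡z/; /ɲ/ → [ŋ] before /x/; /ɲ/ → [m] before /p/; /ɲ/ → [ɴ] before /ɢ/. In each pair only place changes, matching the following consonant, while manner and voice stay constant.
Nothing changes in [ɸuɲɟu]: there the adjacent consonants already agree in place (/ɲ/ and /ɟ/ are both palatal), so this form is consistent with the same rule.
The rule targets /ɲ/ (voiced palatal nasal), which sits before the trigger /ɖ/ (retroflex).
A voiced retroflex nasal is [ɳ], so the surface segment is [ɳ].

[moɳɖəχɔ]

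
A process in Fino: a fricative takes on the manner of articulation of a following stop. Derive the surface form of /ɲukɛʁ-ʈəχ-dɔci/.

The rule targets /ʁ/ (voiced uvular fricative), which sits before the trigger /ʈ/ (stop).
Changing only its manner to stop gives [ɢ] — the voiced uvular stop.
The same rule applies at the second boundary: /χ/ → [q] next to /d/.

[ɲukɛɢʈəqdɔci]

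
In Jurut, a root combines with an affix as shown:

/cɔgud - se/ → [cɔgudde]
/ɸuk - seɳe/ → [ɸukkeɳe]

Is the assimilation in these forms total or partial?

Underlying /s/ is realised as [d] next to /d/; /d/ itself does not change.
The output [d] is identical to the trigger /d/ — every feature (place, manner, voicing) has been copied — so this is total assimilation.
The remaining alternation confirms this: /s/ → [k] after /k/ — in each case the output is a copy of the preceding consonant.

total assimilation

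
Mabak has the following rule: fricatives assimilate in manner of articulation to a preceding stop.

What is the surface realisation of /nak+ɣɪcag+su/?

The rule targets /ɣ/ (voiced velar fricative), which sits after the trigger /k/ (stop).
Changing only its manner to stop gives [g] — the voiced velar stop.
At the second juncture, /s/ likewise becomes [t] adjacent to /g/.

[nakgɪcagtu]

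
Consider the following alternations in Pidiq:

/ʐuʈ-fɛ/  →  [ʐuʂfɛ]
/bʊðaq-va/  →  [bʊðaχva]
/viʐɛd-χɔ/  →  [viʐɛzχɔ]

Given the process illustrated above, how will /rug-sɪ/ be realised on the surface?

The data show regressive manner assimilation: /ʈ/ → [ʂ] before /f/; /q/ → [χ] before /v/; /d/ → [z] before /χ/. In each pair only manner changes, matching the following consonant, while place and voice stay constant.
/g/ is a voiced velar stop. The following trigger /s/ is a fricative, so /g/ must become a fricative as well.
The voiced velar fricative is [ɣ], so /g/ → [ɣ].

[ruɣsɪ]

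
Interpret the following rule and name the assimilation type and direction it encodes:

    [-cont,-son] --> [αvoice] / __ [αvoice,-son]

regressive voicing assimilation

The shared variable α links the value of [voice] on the target to the same value on the neighbouring segment, so voicing is the feature that assimilates.
Since the environment is written after the underscore, the trigger follows the target; the direction is regressive.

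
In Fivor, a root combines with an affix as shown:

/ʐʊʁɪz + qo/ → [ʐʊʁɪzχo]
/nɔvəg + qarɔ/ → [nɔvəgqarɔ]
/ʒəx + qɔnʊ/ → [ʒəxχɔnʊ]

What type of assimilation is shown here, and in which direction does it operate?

Comparing underlying and surface forms, /q/ → [χ] is the alternation; the neighbouring /z/ is constant.
The change stop → fricative matches the manner of the preceding /z/, identifying this as manner assimilation.
Place and voice are unchanged, so the assimilation is partial, not total.
Checking the remaining alternation: /q/ → [χ] after /x/ (stop → fricative, matching a fricative) — only manner changes, and always toward the preceding segment.
Nothing changes in [nɔvəgqarɔ]: there the adjacent consonants already agree in manner (/q/ and /g/ are both stops), so this form is consistent with the same rule.
Since the segment that changes follows the conditioning segment, the assimilation is progressive.

progressive manner assimilation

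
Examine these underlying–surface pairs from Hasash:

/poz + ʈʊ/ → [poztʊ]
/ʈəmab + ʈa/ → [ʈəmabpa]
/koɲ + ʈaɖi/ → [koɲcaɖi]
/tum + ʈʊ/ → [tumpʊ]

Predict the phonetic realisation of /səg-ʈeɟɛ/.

[səgkeɟɛ]

The data show progressive place assimilation: /ʈ/ → [t] after /z/; /ʈ/ → [p] after /b/; /ʈ/ → [c] after /ɲ/; /ʈ/ → [p] after /m/. In each pair only place changes, matching the preceding consonant, while manner and voice stay constant.
/ʈ/ is a voiceless retroflex stop. The preceding trigger /g/ is velar, so /ʈ/ must become velar as well.
A voiceless velar stop is [k], so the surface segment is [k].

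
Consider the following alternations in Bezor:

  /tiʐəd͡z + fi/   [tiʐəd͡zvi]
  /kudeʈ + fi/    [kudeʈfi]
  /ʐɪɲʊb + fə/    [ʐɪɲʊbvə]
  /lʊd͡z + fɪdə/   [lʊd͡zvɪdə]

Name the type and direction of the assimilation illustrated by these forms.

The segment that alternates is /f/, which surfaces as [v] when adjacent to /d͡z/.
The change voiceless → voiced matches the voicing of the preceding /d͡z/, identifying this as voicing assimilation.
Place and manner are unchanged, so the assimilation is partial, not total.
Checking the remaining alternation: /f/ → [v] after /b/ (voiceless → voiced, matching voiced) — only voicing changes, and always toward the preceding segment.
No alternation appears in [kudeʈfi]: there the adjacent consonants already agree in voicing (/f/ and /ʈ/ are both voiceless), so this form is consistent with the same rule.
The trigger is the preceding segment, so the direction is progressive (perseverative).

progressive voicing assimilation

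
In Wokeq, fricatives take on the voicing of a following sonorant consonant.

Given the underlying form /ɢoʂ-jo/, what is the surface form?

[ɢoʐjo]

/ʂ/ is a voiceless retroflex fricative. The following trigger /j/ is voiced, so /ʂ/ must become voiced as well.
Changing only its voicing to voiced gives [ʐ] — the voiced retroflex fricative.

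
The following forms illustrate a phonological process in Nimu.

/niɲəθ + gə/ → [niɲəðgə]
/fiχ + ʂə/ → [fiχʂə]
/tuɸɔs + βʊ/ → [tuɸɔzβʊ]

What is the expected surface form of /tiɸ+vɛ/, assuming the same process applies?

[tiβvɛ]

The data show regressive voicing assimilation: /θ/ → [ð] before /g/; /s/ → [z] before /β/. In each pair only voicing changes, matching the following consonant, while place and manner stay constant.
Nothing changes in [fiχʂə]: there the adjacent consonants already agree in voicing (/χ/ and /ʂ/ are both voiceless), so this form is consistent with the same rule.
/ɸ/ is a voiceless bilabial fricative. The following trigger /v/ is voiced, so /ɸ/ must become voiced as well.
The voiced bilabial fricative is [β], so /ɸ/ → [β].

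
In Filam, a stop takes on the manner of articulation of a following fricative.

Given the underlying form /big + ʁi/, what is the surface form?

[biɣʁi]

The rule targets /g/ (voiced velar stop), which sits before the trigger /ʁ/ (fricative).
The voiced velar fricative is [ɣ], so /g/ → [ɣ].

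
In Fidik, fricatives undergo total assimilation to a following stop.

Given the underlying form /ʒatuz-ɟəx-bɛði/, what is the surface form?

[ʒatuɟɟəbbɛði]

/z/ is the segment targeted by the rule; it sits immediately before /ɟ/, so it assimilates completely and surfaces as [ɟ].
At the second juncture, /x/ likewise becomes [b] adjacent to /b/.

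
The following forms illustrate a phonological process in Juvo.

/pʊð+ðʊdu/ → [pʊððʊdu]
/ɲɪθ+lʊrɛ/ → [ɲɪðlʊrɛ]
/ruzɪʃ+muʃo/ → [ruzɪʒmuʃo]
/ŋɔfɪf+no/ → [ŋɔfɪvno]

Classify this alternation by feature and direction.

regressive voicing assimilation

Underlying /θ/ is realised as [ð] next to /l/; /l/ itself does not change.
/θ/ is voiceless while /l/ is voiced; the output [ð] is voiced, matching the trigger — so the feature that spreads is voicing.
Place and manner are unchanged, so the assimilation is partial, not total.
The same holds elsewhere in the data: /ʃ/ → [ʒ] before /m/ (voiceless → voiced, matching voiced); /f/ → [v] before /n/ (voiceless → voiced, matching voiced) — only voicing changes, and always toward the following segment.
Nothing changes in [pʊððʊdu]: there the adjacent consonants already agree in voicing (/ð/ and /ð/ are both voiced), so this form is consistent with the same rule.
Since the segment that changes precedes the conditioning segment, the assimilation is regressive.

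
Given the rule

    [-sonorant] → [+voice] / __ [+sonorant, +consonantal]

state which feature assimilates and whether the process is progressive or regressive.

regressive voicing assimilation

The target ([-sonorant], obstruents) acquires [+voice] next to a sonorant consonant ([+sonorant, +consonantal]) — it takes on the voicing of its neighbour, so the feature that spreads is voicing.
Since the environment is written after the underscore, the trigger follows the target; the direction is regressive.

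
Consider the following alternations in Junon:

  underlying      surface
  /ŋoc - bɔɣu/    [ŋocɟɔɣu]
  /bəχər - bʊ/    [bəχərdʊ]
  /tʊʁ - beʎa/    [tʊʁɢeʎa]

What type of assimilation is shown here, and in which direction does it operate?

progressive place assimilation

Comparing underlying and surface forms, /b/ → [ɟ] is the alternation; the neighbouring /c/ is constant.
/b/ is bilabial while /c/ is palatal; the output [ɟ] is palatal, matching the trigger — so the feature that spreads is place.
Manner and voice are unchanged, so the assimilation is partial, not total.
The other alternating forms pattern the same way: /b/ → [d] after /r/ (bilabial → alveolar, matching alveolar); /b/ → [ɢ] after /ʁ/ (bilabial → uvular, matching uvular) — only place changes, and always toward the preceding segment.
Since the segment that changes follows the conditioning segment, the assimilation is progressive.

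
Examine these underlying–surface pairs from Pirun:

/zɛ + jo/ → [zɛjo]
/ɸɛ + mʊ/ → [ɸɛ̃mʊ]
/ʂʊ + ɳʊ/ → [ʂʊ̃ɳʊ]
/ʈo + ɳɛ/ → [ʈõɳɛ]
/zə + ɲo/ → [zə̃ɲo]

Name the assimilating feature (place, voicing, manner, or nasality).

nasality

The vowel /ɛ/ surfaces as nasalised [ɛ̃] next to the following nasal /m/ — it has acquired the [+nasal] feature of its neighbour.
Likewise in the remaining data: /ʊ/ → [ʊ̃] before /ɳ/; /o/ → [õ] before /ɳ/; /ə/ → [ə̃] before /ɲ/ — each time a vowel is nasalised next to a following nasal.
No change occurs in [zɛjo] because the vowel at the boundary is adjacent to an oral consonant, not a nasal (/ɛ/ next to /j/).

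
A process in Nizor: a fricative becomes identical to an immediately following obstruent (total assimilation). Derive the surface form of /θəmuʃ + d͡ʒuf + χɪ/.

[θəmud͡ʒd͡ʒuχχɪ]

/ʃ/ is the segment targeted by the rule; it sits immediately before /d͡ʒ/, so it assimilates completely and surfaces as [d͡ʒ].
The same rule applies at the second boundary: /f/ → [χ] next to /χ/.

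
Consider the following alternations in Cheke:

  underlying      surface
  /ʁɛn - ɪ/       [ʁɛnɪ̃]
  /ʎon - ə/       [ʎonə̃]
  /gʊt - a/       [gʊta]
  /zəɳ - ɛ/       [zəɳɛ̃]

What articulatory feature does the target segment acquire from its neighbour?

nasality

The vowel /ɪ/ surfaces as nasalised [ɪ̃] next to the preceding nasal /n/ — it has acquired the [+nasal] feature of its neighbour.
The other forms show the same pattern: /ə/ → [ə̃] after /n/; /ɛ/ → [ɛ̃] after /ɳ/ — each time a vowel is nasalised next to a preceding nasal.
No change occurs in [gʊta] because the vowel at the boundary is adjacent to an oral consonant, not a nasal (/a/ next to /t/).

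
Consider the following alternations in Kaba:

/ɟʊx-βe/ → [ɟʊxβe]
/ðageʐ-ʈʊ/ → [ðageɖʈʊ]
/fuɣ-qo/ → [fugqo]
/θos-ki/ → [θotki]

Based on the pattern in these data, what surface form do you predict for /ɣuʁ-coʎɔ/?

[ɣuɢcoʎɔ]

The data show regressive manner assimilation: /ʐ/ → [ɖ] before /ʈ/; /ɣ/ → [g] before /q/; /s/ → [t] before /k/. In each pair only manner changes, matching the following consonant, while place and voice stay constant.
Nothing changes in [ɟʊxβe]: there the adjacent consonants already agree in manner (/x/ and /β/ are both fricatives), so this form is consistent with the same rule.
/ʁ/ is a voiced uvular fricative. The following trigger /c/ is a stop, so /ʁ/ must become a stop as well.
A voiced uvular stop is [ɢ], so the surface segment is [ɢ].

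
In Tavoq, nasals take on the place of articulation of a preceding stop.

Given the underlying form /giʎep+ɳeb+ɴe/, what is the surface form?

[giʎepmebme]

The rule targets /ɳ/ (voiced retroflex nasal), which sits after the trigger /p/ (bilabial).
The voiced bilabial nasal is [m], so /ɳ/ → [m].
The same rule applies at the second boundary: /ɴ/ → [m] next to /b/.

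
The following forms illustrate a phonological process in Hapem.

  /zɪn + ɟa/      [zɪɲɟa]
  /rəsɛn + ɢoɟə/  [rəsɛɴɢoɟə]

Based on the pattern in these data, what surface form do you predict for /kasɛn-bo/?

[kasɛmbo]

The data show regressive place assimilation: /n/ → [ɲ] before /ɟ/; /n/ → [ɴ] before /ɢ/. In each pair only place changes, matching the following consonant, while manner and voice stay constant.
The rule targets /n/ (voiced alveolar nasal), which sits before the trigger /b/ (bilabial).
A voiced bilabial nasal is [m], so the surface segment is [m].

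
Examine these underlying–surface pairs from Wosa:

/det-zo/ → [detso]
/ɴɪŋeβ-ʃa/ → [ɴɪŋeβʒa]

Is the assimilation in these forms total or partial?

Comparing underlying and surface forms, /z/ → [s] is the alternation; the neighbouring /t/ is constant.
The change voiced → voiceless matches the voicing of the preceding /t/, identifying this as voicing assimilation.
Place and manner are unchanged, so the assimilation is partial, not total.
The same holds elsewhere in the data: /ʃ/ → [ʒ] after /β/ (voiceless → voiced, matching voiced) — only voicing changes, and always toward the preceding segment.

partial assimilation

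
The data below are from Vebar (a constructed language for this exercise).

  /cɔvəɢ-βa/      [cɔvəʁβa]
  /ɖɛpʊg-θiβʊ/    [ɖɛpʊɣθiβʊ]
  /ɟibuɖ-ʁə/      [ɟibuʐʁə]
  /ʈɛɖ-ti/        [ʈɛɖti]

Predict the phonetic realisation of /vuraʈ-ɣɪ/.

The data show regressive manner assimilation: /ɢ/ → [ʁ] before /β/; /g/ → [ɣ] before /θ/; /ɖ/ → [ʐ] before /ʁ/. In each pair only manner changes, matching the following consonant, while place and voice stay constant.
No alternation appears in [ʈɛɖti]: there the adjacent consonants already agree in manner (/ɖ/ and /t/ are both stops), so this form is consistent with the same rule.
The rule targets /ʈ/ (voiceless retroflex stop), which sits before the trigger /ɣ/ (fricative).
The voiceless retroflex fricative is [ʂ], so /ʈ/ → [ʂ].

[vuraʂɣɪ]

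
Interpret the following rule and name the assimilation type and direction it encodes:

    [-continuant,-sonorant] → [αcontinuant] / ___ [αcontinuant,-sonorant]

regressive manner assimilation

The rule copies [continuant] (continuancy) from the environment onto the target stops; since [±continuant] encodes the stop/fricative manner contrast, the assimilating dimension is manner.
Since the environment is written after the underscore, the trigger follows the target; the direction is regressive.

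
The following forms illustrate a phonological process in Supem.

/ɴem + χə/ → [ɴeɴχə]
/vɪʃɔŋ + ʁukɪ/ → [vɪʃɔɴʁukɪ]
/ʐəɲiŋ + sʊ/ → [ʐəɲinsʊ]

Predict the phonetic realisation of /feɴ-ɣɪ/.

[feŋɣɪ]

The data show regressive place assimilation: /m/ → [ɴ] before /χ/; /ŋ/ → [ɴ] before /ʁ/; /ŋ/ → [n] before /s/. In each pair only place changes, matching the following consonant, while manner and voice stay constant.
/ɴ/ is a voiced uvular nasal. The following trigger /ɣ/ is velar, so /ɴ/ must become velar as well.
A voiced velar nasal is [ŋ], so the surface segment is [ŋ].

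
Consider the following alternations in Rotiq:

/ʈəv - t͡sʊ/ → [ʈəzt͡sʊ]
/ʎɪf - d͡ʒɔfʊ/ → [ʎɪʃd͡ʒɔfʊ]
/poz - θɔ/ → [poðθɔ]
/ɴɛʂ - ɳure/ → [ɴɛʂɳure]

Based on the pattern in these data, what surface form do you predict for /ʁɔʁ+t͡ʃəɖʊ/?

[ʁɔʒt͡ʃəɖʊ]

The data show regressive place assimilation: /v/ → [z] before /t͡s/; /f/ → [ʃ] before /d͡ʒ/; /z/ → [ð] before /θ/. In each pair only place changes, matching the following consonant, while manner and voice stay constant.
No alternation appears in [ɴɛʂɳure]: there the adjacent consonants already agree in place (/ʂ/ and /ɳ/ are both retroflex), so this form is consistent with the same rule.
The rule targets /ʁ/ (voiced uvular fricative), which sits before the trigger /t͡ʃ/ (postalveolar).
The voiced postalveolar fricative is [ʒ], so /ʁ/ → [ʒ].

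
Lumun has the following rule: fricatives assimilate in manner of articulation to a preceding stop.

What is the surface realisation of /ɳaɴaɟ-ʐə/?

/ʐ/ is a voiced retroflex fricative. The preceding trigger /ɟ/ is a stop, so /ʐ/ must become a stop as well.
A voiced retroflex stop is [ɖ], so the surface segment is [ɖ].

[ɳaɴaɟɖə]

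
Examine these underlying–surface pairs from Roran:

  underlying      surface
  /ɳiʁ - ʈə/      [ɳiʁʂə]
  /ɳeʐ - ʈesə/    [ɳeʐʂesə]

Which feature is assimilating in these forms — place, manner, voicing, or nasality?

Underlying /ʈ/ is realised as [ʂ] next to /ʁ/; /ʁ/ itself does not change.
/ʈ/ is a stop while /ʁ/ is a fricative; the output [ʂ] is a fricative, matching the trigger — so the feature that spreads is manner.
Checking the remaining alternation: /ʈ/ → [ʂ] after /ʐ/ (stop → fricative, matching a fricative) — only manner changes, and always toward the preceding segment.

manner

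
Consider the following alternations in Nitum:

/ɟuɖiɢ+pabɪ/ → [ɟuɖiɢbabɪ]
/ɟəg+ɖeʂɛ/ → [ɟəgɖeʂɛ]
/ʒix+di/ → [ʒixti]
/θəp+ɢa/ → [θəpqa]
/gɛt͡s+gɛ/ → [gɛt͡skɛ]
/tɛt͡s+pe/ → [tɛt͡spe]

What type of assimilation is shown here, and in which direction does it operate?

progressive voicing assimilation

Comparing underlying and surface forms, /p/ → [b] is the alternation; the neighbouring /ɢ/ is constant.
The change voiceless → voiced matches the voicing of the preceding /ɢ/, identifying this as voicing assimilation.
Place and manner are unchanged, so the assimilation is partial, not total.
The other alternating forms pattern the same way: /d/ → [t] after /x/ (voiced → voiceless, matching voiceless); /ɢ/ → [q] after /p/ (voiced → voiceless, matching voiceless); /g/ → [k] after /t͡s/ (voiced → voiceless, matching voiceless) — only voicing changes, and always toward the preceding segment.
No alternation appears in [ɟəgɖeʂɛ], [tɛt͡spe]: there the adjacent consonants already agree in voicing (/ɖ/ and /g/ are both voiced; /p/ and /t͡s/ are both voiceless), so these forms are consistent with the same rule.
The trigger is the preceding segment, so the direction is progressive (perseverative).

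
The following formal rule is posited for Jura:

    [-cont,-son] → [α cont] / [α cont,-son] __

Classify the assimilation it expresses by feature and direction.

The shared variable α links the value of [cont] on the target to that of the neighbouring obstruent. [cont] distinguishes stops from fricatives — a manner-of-articulation feature — so this is manner assimilation.
The conditioning segment sits to the left of the focus bar, meaning the trigger precedes the segment that changes — progressive assimilation.

progressive manner assimilation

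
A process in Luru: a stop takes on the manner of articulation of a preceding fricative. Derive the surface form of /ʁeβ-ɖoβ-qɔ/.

/ɖ/ is a voiced retroflex stop. The preceding trigger /β/ is a fricative, so /ɖ/ must become a fricative as well.
Changing only its manner to fricative gives [ʐ] — the voiced retroflex fricative.
The same rule applies at the second boundary: /q/ → [χ] next to /β/.

[ʁeβʐoβχɔ]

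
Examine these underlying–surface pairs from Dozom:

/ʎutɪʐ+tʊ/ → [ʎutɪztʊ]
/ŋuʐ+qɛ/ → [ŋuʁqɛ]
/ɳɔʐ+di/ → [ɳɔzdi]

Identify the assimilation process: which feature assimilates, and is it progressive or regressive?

Underlying /ʐ/ is realised as [z] next to /t/; /t/ itself does not change.
/ʐ/ is retroflex while /t/ is alveolar; the output [z] is alveolar, matching the trigger — so the feature that spreads is place.
Manner and voice are unchanged, so the assimilation is partial, not total.
The other alternating forms pattern the same way: /ʐ/ → [ʁ] before /q/ (retroflex → uvular, matching uvular); /ʐ/ → [z] before /d/ (retroflex → alveolar, matching alveolar) — only place changes, and always toward the following segment.
The trigger is the following segment, so the direction is regressive (anticipatory).

regressive place assimilation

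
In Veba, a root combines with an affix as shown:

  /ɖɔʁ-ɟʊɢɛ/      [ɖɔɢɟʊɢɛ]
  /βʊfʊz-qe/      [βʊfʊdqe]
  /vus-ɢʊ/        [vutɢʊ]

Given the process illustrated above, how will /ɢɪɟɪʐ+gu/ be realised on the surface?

[ɢɪɟɪɖgu]

The data show regressive manner assimilation: /ʁ/ → [ɢ] before /ɟ/; /z/ → [d] before /q/; /s/ → [t] before /ɢ/. In each pair only manner changes, matching the following consonant, while place and voice stay constant.
/ʐ/ is a voiced retroflex fricative. The following trigger /g/ is a stop, so /ʐ/ must become a stop as well.
The voiced retroflex stop is [ɖ], so /ʐ/ → [ɖ].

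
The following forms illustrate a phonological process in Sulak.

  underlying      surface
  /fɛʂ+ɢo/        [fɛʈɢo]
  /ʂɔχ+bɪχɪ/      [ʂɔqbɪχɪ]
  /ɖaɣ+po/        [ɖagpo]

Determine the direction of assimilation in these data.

regressive

Underlying /ʂ/ is realised as [ʈ] next to /ɢ/; /ɢ/ itself does not change.
/ʂ/ is a fricative while /ɢ/ is a stop; the output [ʈ] is a stop, matching the trigger — so the feature that spreads is manner.
The other alternating forms pattern the same way: /χ/ → [q] before /b/ (fricative → stop, matching a stop); /ɣ/ → [g] before /p/ (fricative → stop, matching a stop) — only manner changes, and always toward the following segment.
The trigger is the following segment, so the direction is regressive (anticipatory).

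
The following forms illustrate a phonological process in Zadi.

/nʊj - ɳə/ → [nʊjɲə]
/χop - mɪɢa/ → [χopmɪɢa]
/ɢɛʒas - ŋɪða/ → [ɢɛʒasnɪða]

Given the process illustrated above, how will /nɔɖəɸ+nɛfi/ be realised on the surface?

[nɔɖəɸmɛfi]

The data show progressive place assimilation: /ɳ/ → [ɲ] after /j/; /ŋ/ → [n] after /s/. In each pair only place changes, matching the preceding consonant, while manner and voice stay constant.
No alternation appears in [χopmɪɢa]: there the adjacent consonants already agree in place (/m/ and /p/ are both bilabial), so this form is consistent with the same rule.
The rule targets /n/ (voiced alveolar nasal), which sits after the trigger /ɸ/ (bilabial).
A voiced bilabial nasal is [m], so the surface segment is [m].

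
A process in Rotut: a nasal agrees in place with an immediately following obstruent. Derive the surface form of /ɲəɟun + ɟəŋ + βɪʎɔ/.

The rule targets /n/ (voiced alveolar nasal), which sits before the trigger /ɟ/ (palatal).
Changing only its place to palatal gives [ɲ] — the voiced palatal nasal.
At the second juncture, /ŋ/ likewise becomes [m] adjacent to /β/.

[ɲəɟuɲɟəmβɪʎɔ]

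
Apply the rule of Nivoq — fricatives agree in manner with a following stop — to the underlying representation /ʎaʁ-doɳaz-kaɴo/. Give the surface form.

[ʎaɢdoɳadkaɴo]

/ʁ/ is a voiced uvular fricative. The following trigger /d/ is a stop, so /ʁ/ must become a stop as well.
Changing only its manner to stop gives [ɢ] — the voiced uvular stop.
The same rule applies at the second boundary: /z/ → [d] next to /k/.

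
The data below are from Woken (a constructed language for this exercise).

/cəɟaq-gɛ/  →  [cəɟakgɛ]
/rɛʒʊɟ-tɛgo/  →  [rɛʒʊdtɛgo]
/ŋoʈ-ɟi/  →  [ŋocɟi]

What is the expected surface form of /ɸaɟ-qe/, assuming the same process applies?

The data show regressive place assimilation: /q/ → [k] before /g/; /ɟ/ → [d] before /t/; /ʈ/ → [c] before /ɟ/. In each pair only place changes, matching the following consonant, while manner and voice stay constant.
/ɟ/ is a voiced palatal stop. The following trigger /q/ is uvular, so /ɟ/ must become uvular as well.
Changing only its place to uvular gives [ɢ] — the voiced uvular stop.

[ɸaɢqe]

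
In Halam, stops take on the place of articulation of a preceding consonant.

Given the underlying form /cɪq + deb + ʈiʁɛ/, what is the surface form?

[cɪqɢebpiʁɛ]

The rule targets /d/ (voiced alveolar stop), which sits after the trigger /q/ (uvular).
A voiced uvular stop is [ɢ], so the surface segment is [ɢ].
At the second juncture, /ʈ/ likewise becomes [p] adjacent to /b/.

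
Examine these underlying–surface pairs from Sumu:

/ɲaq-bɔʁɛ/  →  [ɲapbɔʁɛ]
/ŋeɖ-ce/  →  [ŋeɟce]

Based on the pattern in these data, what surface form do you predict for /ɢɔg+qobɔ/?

[ɢɔɢqobɔ]

The data show regressive place assimilation: /q/ → [p] before /b/; /ɖ/ → [ɟ] before /c/. In each pair only place changes, matching the following consonant, while manner and voice stay constant.
/g/ is a voiced velar stop. The following trigger /q/ is uvular, so /g/ must become uvular as well.
Changing only its place to uvular gives [ɢ] — the voiced uvular stop.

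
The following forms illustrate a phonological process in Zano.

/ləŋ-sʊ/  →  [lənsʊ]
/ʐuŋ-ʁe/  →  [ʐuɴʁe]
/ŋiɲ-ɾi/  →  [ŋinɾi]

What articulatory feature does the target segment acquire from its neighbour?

Comparing underlying and surface forms, /ŋ/ → [n] is the alternation; the neighbouring /s/ is constant.
The change velar → alveolar matches the place of the following /s/, identifying this as place assimilation.
The other alternating forms pattern the same way: /ŋ/ → [ɴ] before /ʁ/ (velar → uvular, matching uvular); /ɲ/ → [n] before /ɾ/ (palatal → alveolar, matching alveolar) — only place changes, and always toward the following segment.

place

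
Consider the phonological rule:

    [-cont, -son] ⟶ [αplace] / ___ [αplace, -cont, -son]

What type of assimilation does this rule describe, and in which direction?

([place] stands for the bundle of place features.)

The shared variable α links the value of the place features (abbreviated [place]) on the target to the same value on the neighbouring segment, so place is the feature that assimilates.
The conditioning segment sits to the right of the focus bar, meaning the trigger follows the segment that changes — regressive assimilation.

regressive place assimilation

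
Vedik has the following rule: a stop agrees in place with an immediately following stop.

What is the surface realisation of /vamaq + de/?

The rule targets /q/ (voiceless uvular stop), which sits before the trigger /d/ (alveolar).
A voiceless alveolar stop is [t], so the surface segment is [t].

[vamatde]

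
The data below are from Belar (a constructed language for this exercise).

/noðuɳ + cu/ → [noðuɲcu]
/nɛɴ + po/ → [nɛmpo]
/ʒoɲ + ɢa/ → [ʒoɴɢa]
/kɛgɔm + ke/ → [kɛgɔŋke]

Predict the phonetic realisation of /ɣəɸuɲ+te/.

The data show regressive place assimilation: /ɳ/ → [ɲ] before /c/; /ɴ/ → [m] before /p/; /ɲ/ → [ɴ] before /ɢ/; /m/ → [ŋ] before /k/. In each pair only place changes, matching the following consonant, while manner and voice stay constant.
/ɲ/ is a voiced palatal nasal. The following trigger /t/ is alveolar, so /ɲ/ must become alveolar as well.
Changing only its place to alveolar gives [n] — the voiced alveolar nasal.

[ɣəɸunte]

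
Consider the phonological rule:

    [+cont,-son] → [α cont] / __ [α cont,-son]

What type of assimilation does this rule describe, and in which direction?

The shared variable α links the value of [cont] on the target to that of the neighbouring obstruent. [cont] distinguishes stops from fricatives — a manner-of-articulation feature — so this is manner assimilation.
Since the environment is written after the underscore, the trigger follows the target; the direction is regressive.

regressive manner assimilation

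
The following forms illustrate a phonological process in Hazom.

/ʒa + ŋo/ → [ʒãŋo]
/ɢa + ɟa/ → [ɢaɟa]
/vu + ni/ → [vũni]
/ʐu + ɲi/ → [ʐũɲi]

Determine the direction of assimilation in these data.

The vowel /a/ surfaces as nasalised [ã] next to the following nasal /ŋ/ — it has acquired the [+nasal] feature of its neighbour.
Likewise in the remaining data: /u/ → [ũ] before /n/; /u/ → [ũ] before /ɲ/ — each time a vowel is nasalised next to a following nasal.
No change occurs in [ɢaɟa] because the vowel at the boundary is adjacent to an oral consonant, not a nasal (/a/ next to /ɟ/).
Because the conditioning nasal is to the right of the vowel that changes, the process is regressive (anticipatory).

regressive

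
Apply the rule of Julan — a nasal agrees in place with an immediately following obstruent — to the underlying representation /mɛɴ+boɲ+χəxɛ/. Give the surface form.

[mɛmboɴχəxɛ]

The rule targets /ɴ/ (voiced uvular nasal), which sits before the trigger /b/ (bilabial).
A voiced bilabial nasal is [m], so the surface segment is [m].
The same rule applies at the second boundary: /ɲ/ → [ɴ] next to /χ/.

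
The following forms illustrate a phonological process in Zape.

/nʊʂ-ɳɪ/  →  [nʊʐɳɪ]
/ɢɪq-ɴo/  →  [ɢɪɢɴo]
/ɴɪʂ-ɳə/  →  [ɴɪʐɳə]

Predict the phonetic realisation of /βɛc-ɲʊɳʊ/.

[βɛɟɲʊɳʊ]

The data show regressive voicing assimilation: /ʂ/ → [ʐ] before /ɳ/; /q/ → [ɢ] before /ɴ/. In each pair only voicing changes, matching the following consonant, while place and manner stay constant.
/c/ is a voiceless palatal stop. The following trigger /ɲ/ is voiced, so /c/ must become voiced as well.
A voiced palatal stop is [ɟ], so the surface segment is [ɟ].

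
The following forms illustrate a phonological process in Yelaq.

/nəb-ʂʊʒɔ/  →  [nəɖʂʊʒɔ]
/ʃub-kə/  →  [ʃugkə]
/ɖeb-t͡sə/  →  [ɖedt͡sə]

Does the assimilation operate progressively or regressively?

regressive

Comparing underlying and surface forms, /b/ → [ɖ] is the alternation; the neighbouring /ʂ/ is constant.
The change bilabial → retroflex matches the place of the following /ʂ/, identifying this as place assimilation.
Checking the remaining alternations: /b/ → [g] before /k/ (bilabial → velar, matching velar); /b/ → [d] before /t͡s/ (bilabial → alveolar, matching alveolar) — only place changes, and always toward the following segment.
The trigger is the following segment, so the direction is regressive (anticipatory).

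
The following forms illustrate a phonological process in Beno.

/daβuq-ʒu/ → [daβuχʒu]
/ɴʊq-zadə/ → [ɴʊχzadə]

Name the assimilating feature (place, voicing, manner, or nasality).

Underlying /q/ is realised as [χ] next to /ʒ/; /ʒ/ itself does not change.
The change stop → fricative matches the manner of the following /ʒ/, identifying this as manner assimilation.
Checking the remaining alternation: /q/ → [χ] before /z/ (stop → fricative, matching a fricative) — only manner changes, and always toward the following segment.

manner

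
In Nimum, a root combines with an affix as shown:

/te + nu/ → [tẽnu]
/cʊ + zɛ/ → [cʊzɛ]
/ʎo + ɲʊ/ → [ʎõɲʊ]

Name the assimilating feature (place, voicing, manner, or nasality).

nasality

The vowel /e/ surfaces as nasalised [ẽ] next to the following nasal /n/ — it has acquired the [+nasal] feature of its neighbour.
The other form shows the same pattern: /o/ → [õ] before /ɲ/ — each time a vowel is nasalised next to a following nasal.
No change occurs in [cʊzɛ] because the vowel at the boundary is adjacent to an oral consonant, not a nasal (/ʊ/ next to /z/).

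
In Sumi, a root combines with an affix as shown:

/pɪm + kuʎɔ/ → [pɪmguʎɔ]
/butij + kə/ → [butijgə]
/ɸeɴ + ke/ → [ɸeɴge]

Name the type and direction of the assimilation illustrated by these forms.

Comparing underlying and surface forms, /k/ → [g] is the alternation; the neighbouring /m/ is constant.
/k/ is voiceless while /m/ is voiced; the output [g] is voiced, matching the trigger — so the feature that spreads is voicing.
Place and manner are unchanged, so the assimilation is partial, not total.
The other alternating forms pattern the same way: /k/ → [g] after /j/ (voiceless → voiced, matching voiced); /k/ → [g] after /ɴ/ (voiceless → voiced, matching voiced) — only voicing changes, and always toward the preceding segment.
Since the segment that changes follows the conditioning segment, the assimilation is progressive.

progressive voicing assimilation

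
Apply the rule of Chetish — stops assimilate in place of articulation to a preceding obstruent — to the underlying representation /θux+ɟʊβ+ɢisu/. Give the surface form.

The rule targets /ɟ/ (voiced palatal stop), which sits after the trigger /x/ (velar).
Changing only its place to velar gives [g] — the voiced velar stop.
At the second juncture, /ɢ/ likewise becomes [b] adjacent to /β/.

[θuxgʊβbisu]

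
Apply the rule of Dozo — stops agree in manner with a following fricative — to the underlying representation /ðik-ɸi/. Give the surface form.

/k/ is a voiceless velar stop. The following trigger /ɸ/ is a fricative, so /k/ must become a fricative as well.
A voiceless velar fricative is [x], so the surface segment is [x].

[ðixɸi]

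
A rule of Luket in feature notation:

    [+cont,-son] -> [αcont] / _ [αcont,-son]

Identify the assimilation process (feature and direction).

The rule copies [cont] (continuancy) from the environment onto the target fricatives; since [±cont] encodes the stop/fricative manner contrast, the assimilating dimension is manner.
The conditioning segment sits to the right of the focus bar, meaning the trigger follows the segment that changes — regressive assimilation.

regressive manner assimilation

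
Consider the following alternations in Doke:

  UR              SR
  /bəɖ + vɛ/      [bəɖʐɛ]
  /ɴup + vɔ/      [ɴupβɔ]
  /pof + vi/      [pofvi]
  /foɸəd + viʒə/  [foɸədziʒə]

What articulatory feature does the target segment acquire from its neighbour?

Underlying /v/ is realised as [ʐ] next to /ɖ/; /ɖ/ itself does not change.
/v/ is labiodental while /ɖ/ is retroflex; the output [ʐ] is retroflex, matching the trigger — so the feature that spreads is place.
The other alternating forms pattern the same way: /v/ → [β] after /p/ (labiodental → bilabial, matching bilabial); /v/ → [z] after /d/ (labiodental → alveolar, matching alveolar) — only place changes, and always toward the preceding segment.
No alternation appears in [pofvi]: there the adjacent consonants already agree in place (/v/ and /f/ are both labiodental), so this form is consistent with the same rule.

place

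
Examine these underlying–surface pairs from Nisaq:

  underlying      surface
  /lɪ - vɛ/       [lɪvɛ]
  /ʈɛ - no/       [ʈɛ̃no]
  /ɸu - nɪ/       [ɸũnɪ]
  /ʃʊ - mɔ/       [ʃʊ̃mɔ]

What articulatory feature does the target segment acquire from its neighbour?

nasality

The vowel /ɛ/ surfaces as nasalised [ɛ̃] next to the following nasal /n/ — it has acquired the [+nasal] feature of its neighbour.
The other forms show the same pattern: /u/ → [ũ] before /n/; /ʊ/ → [ʊ̃] before /m/ — each time a vowel is nasalised next to a following nasal.
No change occurs in [lɪvɛ] because the vowel at the boundary is adjacent to an oral consonant, not a nasal (/ɪ/ next to /v/).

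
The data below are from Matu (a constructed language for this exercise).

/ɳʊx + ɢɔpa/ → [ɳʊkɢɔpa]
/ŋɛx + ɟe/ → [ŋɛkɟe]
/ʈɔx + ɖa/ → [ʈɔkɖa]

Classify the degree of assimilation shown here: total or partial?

The segment that alternates is /x/, which surfaces as [k] when adjacent to /ɢ/.
/x/ is a fricative while /ɢ/ is a stop; the output [k] is a stop, matching the trigger — so the feature that spreads is manner.
Place and voice are unchanged, so the assimilation is partial, not total.
Checking the remaining alternations: /x/ → [k] before /ɟ/ (fricative → stop, matching a stop); /x/ → [k] before /ɖ/ (fricative → stop, matching a stop) — only manner changes, and always toward the following segment.

partial assimilation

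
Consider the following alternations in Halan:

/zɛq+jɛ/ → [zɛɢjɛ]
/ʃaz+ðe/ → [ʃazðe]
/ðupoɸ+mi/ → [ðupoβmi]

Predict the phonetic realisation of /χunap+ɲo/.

The data show regressive voicing assimilation: /q/ → [ɢ] before /j/; /ɸ/ → [β] before /m/. In each pair only voicing changes, matching the following consonant, while place and manner stay constant.
Nothing changes in [ʃazðe]: there the adjacent consonants already agree in voicing (/z/ and /ð/ are both voiced), so this form is consistent with the same rule.
/p/ is a voiceless bilabial stop. The following trigger /ɲ/ is voiced, so /p/ must become voiced as well.
The voiced bilabial stop is [b], so /p/ → [b].

[χunabɲo]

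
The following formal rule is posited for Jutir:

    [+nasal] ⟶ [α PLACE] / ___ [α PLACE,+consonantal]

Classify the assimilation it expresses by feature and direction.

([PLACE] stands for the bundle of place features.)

The rule copies the place features (abbreviated [PLACE]) from the environment onto the target, so the assimilating feature is place.
The conditioning segment sits to the right of the focus bar, meaning the trigger follows the segment that changes — regressive assimilation.

regressive place assimilation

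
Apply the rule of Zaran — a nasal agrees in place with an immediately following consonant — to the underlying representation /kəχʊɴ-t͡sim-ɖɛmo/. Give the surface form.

[kəχʊnt͡siɳɖɛmo]

The rule targets /ɴ/ (voiced uvular nasal), which sits before the trigger /t͡s/ (alveolar).
The voiced alveolar nasal is [n], so /ɴ/ → [n].
At the second juncture, /m/ likewise becomes [ɳ] adjacent to /ɖ/.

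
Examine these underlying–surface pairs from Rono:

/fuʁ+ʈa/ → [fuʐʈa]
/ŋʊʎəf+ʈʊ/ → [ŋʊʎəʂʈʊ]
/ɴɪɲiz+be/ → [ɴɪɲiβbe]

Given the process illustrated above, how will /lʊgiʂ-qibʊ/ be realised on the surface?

[lʊgiχqibʊ]

The data show regressive place assimilation: /ʁ/ → [ʐ] before /ʈ/; /f/ → [ʂ] before /ʈ/; /z/ → [β] before /b/. In each pair only place changes, matching the following consonant, while manner and voice stay constant.
/ʂ/ is a voiceless retroflex fricative. The following trigger /q/ is uvular, so /ʂ/ must become uvular as well.
The voiceless uvular fricative is [χ], so /ʂ/ → [χ].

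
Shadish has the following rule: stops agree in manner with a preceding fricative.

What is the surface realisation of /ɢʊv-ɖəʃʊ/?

[ɢʊvʐəʃʊ]

/ɖ/ is a voiced retroflex stop. The preceding trigger /v/ is a fricative, so /ɖ/ must become a fricative as well.
A voiced retroflex fricative is [ʐ], so the surface segment is [ʐ].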